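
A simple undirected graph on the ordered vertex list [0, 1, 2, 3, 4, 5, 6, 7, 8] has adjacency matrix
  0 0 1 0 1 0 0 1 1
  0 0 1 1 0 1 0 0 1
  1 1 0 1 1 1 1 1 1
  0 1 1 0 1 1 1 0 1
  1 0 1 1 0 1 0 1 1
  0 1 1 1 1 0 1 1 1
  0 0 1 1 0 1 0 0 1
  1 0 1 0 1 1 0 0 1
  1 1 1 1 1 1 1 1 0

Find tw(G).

A width-4 tree decomposition is:
Bags: B1 = {2, 3, 4, 5, 8}  B2 = {1, 2, 3, 5, 8}  B3 = {2, 4, 5, 7, 8}  B4 = {2, 3, 5, 6, 8}  B5 = {0, 2, 4, 7, 8}
Tree: B1–B2, B1–B3, B2–B4, B3–B5
Each bag holds 5 vertices, so the decomposition has width 4, which upper-bounds the treewidth. Conversely, {0, 2, 4, 7, 8} is a clique of size 5, and the vertices of any clique must share a bag in every tree decomposition; so some bag has ≥ 5 vertices and tw(G) ≥ 4. Therefore the treewidth is 4.

4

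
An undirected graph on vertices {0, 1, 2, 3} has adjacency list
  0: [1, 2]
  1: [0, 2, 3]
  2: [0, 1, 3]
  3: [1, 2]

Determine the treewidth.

2

A width-2 tree decomposition is:
Bags: B1 = {1, 2, 3}  B2 = {0, 1, 2}
Tree: B1–B2
Each bag holds 3 vertices, so the decomposition has width 2, which upper-bounds the treewidth. On the other hand G contains the 3-clique {0, 1, 2}. A clique must lie in a single bag of any decomposition, so no decomposition can have width below 2. The upper and lower bounds meet at 2, so that is the treewidth.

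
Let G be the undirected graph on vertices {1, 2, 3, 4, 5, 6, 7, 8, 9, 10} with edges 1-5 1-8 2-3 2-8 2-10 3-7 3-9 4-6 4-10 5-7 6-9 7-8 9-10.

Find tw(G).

2

A width-2 tree decomposition is:
Bags: B1 = {1, 5, 8}  B2 = {5, 7, 8}  B3 = {2, 7, 8}  B4 = {2, 3, 7}  B5 = {2, 3, 10}  B6 = {3, 9, 10}  B7 = {4, 9, 10}  B8 = {4, 6, 9}
Tree: B1–B2, B2–B3, B3–B4, B4–B5, B5–B6, B6–B7, B7–B8
Each bag holds 3 vertices, so the decomposition has width 2, which upper-bounds the treewidth. The edges 1–5–7–8–1 form a cycle, so G is not a tree and its treewidth is at least 2. Hence tw(G) = 2 exactly.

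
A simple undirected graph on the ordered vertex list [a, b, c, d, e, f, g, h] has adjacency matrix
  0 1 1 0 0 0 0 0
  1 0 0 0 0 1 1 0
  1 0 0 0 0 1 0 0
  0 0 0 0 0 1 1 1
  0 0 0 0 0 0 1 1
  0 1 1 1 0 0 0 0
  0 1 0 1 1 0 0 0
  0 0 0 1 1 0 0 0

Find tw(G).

A width-2 tree decomposition is:
Bags: B1 = {a, c, f}  B2 = {a, b, f}  B3 = {b, d, f}  B4 = {b, d, g}  B5 = {d, g, h}  B6 = {e, g, h}
Tree: B1–B2, B2–B3, B3–B4, B4–B5, B5–B6
Each bag holds 3 vertices, so the decomposition has width 2, which upper-bounds the treewidth. For the lower bound, G contains the cycle c–a–b–f–c, so G is not a forest; only forests have treewidth ≤ 1, hence tw(G) ≥ 2. Hence tw(G) = 2 exactly.

2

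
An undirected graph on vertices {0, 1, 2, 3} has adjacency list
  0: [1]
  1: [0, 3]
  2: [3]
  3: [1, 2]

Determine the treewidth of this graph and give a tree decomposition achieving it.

Treewidth 1.
Bags: B1 = {0, 1}  B2 = {1, 3}  B3 = {2, 3}
Tree: B1–B2, B2–B3

Every bag has size at most 2, so the width is 2 − 1 = 1 and tw(G) ≤ 1. G has an edge, so its treewidth is at least 1. Hence tw(G) = 1 exactly.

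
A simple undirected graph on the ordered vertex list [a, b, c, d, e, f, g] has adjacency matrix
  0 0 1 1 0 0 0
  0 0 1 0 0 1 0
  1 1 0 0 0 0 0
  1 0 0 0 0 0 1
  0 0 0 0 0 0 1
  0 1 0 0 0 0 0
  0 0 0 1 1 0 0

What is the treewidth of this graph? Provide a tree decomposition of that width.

Every bag has size at most 2, so the width is 2 − 1 = 1 and tw(G) ≤ 1. Any graph with an edge has treewidth ≥ 1, and G has the edge e–g. Combining the bounds, tw(G) = 1.

Treewidth 1.
Bags: B1 = {e, g}  B2 = {d, g}  B3 = {a, d}  B4 = {a, c}  B5 = {b, c}  B6 = {b, f}
Tree: B1–B2, B2–B3, B3–B4, B4–B5, B5–B6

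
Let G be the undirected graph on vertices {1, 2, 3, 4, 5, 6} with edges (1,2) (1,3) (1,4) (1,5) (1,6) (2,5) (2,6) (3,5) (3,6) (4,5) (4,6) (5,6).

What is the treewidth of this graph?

3

A width-3 tree decomposition is:
Bags: B1 = {1, 4, 5, 6}  B2 = {1, 3, 5, 6}  B3 = {1, 2, 5, 6}
Tree: B1–B2, B2–B3
Each bag holds 4 vertices, so the decomposition has width 3, which upper-bounds the treewidth. Conversely, {1, 2, 5, 6} is a clique of size 4, and the vertices of any clique must share a bag in every tree decomposition; so some bag has ≥ 4 vertices and tw(G) ≥ 3. The upper and lower bounds meet at 3, so that is the treewidth.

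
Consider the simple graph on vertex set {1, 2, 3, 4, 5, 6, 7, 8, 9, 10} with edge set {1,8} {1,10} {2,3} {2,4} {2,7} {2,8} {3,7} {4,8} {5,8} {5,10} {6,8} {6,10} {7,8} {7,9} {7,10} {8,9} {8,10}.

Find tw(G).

2

A width-2 tree decomposition is:
Bags: B1 = {7, 8, 10}  B2 = {7, 8, 9}  B3 = {1, 8, 10}  B4 = {2, 7, 8}  B5 = {2, 3, 7}  B6 = {5, 8, 10}  B7 = {6, 8, 10}  B8 = {2, 4, 8}
Tree: B1–B2, B1–B3, B1–B4, B4–B5, B1–B6, B6–B7, B4–B8
Each bag holds 3 vertices, so the decomposition has width 2, which upper-bounds the treewidth. For the lower bound, the 3 vertices {7, 8, 9} are pairwise adjacent, and any tree decomposition puts a clique entirely inside one bag — forcing width ≥ 2. Hence tw(G) = 2 exactly.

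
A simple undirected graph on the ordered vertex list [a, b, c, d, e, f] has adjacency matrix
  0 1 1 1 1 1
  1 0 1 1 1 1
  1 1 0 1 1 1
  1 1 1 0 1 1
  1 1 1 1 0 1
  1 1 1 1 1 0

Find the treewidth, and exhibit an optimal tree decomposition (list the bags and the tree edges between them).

A single bag containing all 6 vertices is trivially a valid decomposition of width 5. Conversely, {a, b, c, d, e, f} is a clique of size 6, and the vertices of any clique must share a bag in every tree decomposition; so some bag has ≥ 6 vertices and tw(G) ≥ 5. Therefore the treewidth is 5.

Treewidth 5.
One such decomposition:
Bags: B1 = {a, b, c, d, e, f}
Tree: (single bag)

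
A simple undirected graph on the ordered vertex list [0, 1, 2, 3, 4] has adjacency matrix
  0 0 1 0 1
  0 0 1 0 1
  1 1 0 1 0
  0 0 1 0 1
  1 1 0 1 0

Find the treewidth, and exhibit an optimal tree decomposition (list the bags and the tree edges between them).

The largest bag has 3 vertices, giving width 2; this decomposition certifies tw(G) ≤ 2. For the lower bound, G contains the cycle 1–4–0–2–1, so G is not a forest; only forests have treewidth ≤ 1, hence tw(G) ≥ 2. Hence tw(G) = 2 exactly.

Treewidth 2.
One optimal decomposition is:
Bags: B1 = {1, 2, 4}  B2 = {0, 2, 4}  B3 = {2, 3, 4}
Tree: B1–B2, B2–B3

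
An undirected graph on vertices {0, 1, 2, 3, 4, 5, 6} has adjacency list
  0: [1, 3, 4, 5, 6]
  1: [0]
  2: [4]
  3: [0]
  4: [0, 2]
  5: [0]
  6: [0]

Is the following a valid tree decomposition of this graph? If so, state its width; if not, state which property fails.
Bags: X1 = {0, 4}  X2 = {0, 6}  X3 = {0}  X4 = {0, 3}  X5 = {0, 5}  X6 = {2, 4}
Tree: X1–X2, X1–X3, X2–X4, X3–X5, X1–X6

A tree decomposition must satisfy three properties: every vertex lies in some bag; for every edge, both endpoints lie together in some bag; and for every vertex, the bags containing it form a connected subtree. Here vertex 1 appears in no bag, so the decomposition is invalid.

No — vertex 1 appears in no bag.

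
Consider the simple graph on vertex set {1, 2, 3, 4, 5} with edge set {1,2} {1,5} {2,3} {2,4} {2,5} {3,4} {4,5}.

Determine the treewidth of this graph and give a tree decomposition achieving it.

Each bag holds 3 vertices, so the decomposition has width 2, which upper-bounds the treewidth. On the other hand G contains the 3-clique {1, 2, 5}. A clique must lie in a single bag of any decomposition, so no decomposition can have width below 2. Therefore the treewidth is 2.

Treewidth 2.
Bags: B1 = {1, 2, 5}  B2 = {2, 4, 5}  B3 = {2, 3, 4}
Tree: B1–B2, B2–B3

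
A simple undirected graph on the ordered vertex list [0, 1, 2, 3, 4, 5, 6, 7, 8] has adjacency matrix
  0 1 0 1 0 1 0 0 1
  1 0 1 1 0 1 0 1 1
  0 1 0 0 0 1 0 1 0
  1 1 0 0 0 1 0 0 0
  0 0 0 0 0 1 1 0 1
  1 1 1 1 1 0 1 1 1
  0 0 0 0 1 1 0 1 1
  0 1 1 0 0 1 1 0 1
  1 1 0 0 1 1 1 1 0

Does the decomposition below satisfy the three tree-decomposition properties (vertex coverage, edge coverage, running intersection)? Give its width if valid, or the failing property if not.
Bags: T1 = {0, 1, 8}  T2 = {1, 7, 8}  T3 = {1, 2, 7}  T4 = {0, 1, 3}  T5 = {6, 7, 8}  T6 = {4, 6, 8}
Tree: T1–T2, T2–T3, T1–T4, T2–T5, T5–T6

A tree decomposition must satisfy three properties: every vertex lies in some bag; for every edge, both endpoints lie together in some bag; and for every vertex, the bags containing it form a connected subtree. Here vertex 5 appears in no bag, so the decomposition is invalid.

No — vertex 5 appears in no bag.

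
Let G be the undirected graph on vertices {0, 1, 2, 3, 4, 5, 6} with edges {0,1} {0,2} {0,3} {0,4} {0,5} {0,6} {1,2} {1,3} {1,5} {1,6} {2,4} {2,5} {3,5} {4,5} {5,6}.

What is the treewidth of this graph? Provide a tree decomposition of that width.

The largest bag has 4 vertices, giving width 3; this decomposition certifies tw(G) ≤ 3. Conversely, {0, 1, 2, 5} is a clique of size 4, and the vertices of any clique must share a bag in every tree decomposition; so some bag has ≥ 4 vertices and tw(G) ≥ 3. The upper and lower bounds meet at 3, so that is the treewidth.

Treewidth 3.
Bags: B1 = {0, 1, 2, 5}  B2 = {0, 1, 5, 6}  B3 = {0, 1, 3, 5}  B4 = {0, 2, 4, 5}
Tree: B1–B2, B1–B3, B1–B4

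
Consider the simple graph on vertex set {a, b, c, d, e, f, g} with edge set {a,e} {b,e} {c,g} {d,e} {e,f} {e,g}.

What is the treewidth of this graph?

1

A width-1 tree decomposition is:
Bags: B1 = {e, f}  B2 = {e, g}  B3 = {b, e}  B4 = {d, e}  B5 = {a, e}  B6 = {c, g}
Tree: B1–B2, B2–B3, B1–B4, B2–B5, B2–B6
The largest bag has 2 vertices, giving width 1; this decomposition certifies tw(G) ≤ 1. Any graph with an edge has treewidth ≥ 1, and G has the edge e–f. Hence tw(G) = 1 exactly.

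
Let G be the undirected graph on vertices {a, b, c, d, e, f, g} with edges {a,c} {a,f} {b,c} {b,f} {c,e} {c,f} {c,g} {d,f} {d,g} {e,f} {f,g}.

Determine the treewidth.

A width-2 tree decomposition is:
Bags: B1 = {c, e, f}  B2 = {c, f, g}  B3 = {a, c, f}  B4 = {d, f, g}  B5 = {b, c, f}
Tree: B1–B2, B2–B3, B2–B4, B2–B5
Each bag holds 3 vertices, so the decomposition has width 2, which upper-bounds the treewidth. On the other hand G contains the 3-clique {d, f, g}. A clique must lie in a single bag of any decomposition, so no decomposition can have width below 2. Therefore the treewidth is 2.

2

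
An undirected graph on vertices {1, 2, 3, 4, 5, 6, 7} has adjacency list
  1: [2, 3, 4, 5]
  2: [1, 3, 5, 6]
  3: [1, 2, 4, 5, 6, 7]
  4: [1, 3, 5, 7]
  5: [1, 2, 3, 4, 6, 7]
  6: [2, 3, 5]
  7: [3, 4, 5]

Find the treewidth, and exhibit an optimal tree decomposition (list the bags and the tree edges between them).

The largest bag has 4 vertices, giving width 3; this decomposition certifies tw(G) ≤ 3. On the other hand G contains the 4-clique {1, 2, 3, 5}. A clique must lie in a single bag of any decomposition, so no decomposition can have width below 3. Combining the bounds, tw(G) = 3.

Treewidth 3.
Bags: B1 = {3, 4, 5, 7}  B2 = {1, 3, 4, 5}  B3 = {1, 2, 3, 5}  B4 = {2, 3, 5, 6}
Tree: B1–B2, B2–B3, B3–B4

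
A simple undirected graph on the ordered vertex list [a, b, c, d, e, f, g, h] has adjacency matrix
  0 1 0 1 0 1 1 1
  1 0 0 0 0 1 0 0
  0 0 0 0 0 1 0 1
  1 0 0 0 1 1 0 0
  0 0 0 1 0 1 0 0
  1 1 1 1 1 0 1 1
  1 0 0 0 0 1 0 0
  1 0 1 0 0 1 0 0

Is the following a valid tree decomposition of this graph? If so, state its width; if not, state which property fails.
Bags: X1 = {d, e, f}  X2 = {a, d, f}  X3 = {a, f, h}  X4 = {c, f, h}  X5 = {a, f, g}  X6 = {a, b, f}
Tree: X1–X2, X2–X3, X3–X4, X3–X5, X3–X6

Yes; width 2.

Checking the three conditions: (i) the bags cover all of {a, b, c, d, e, f, g, h}; (ii) for each edge, some bag contains both endpoints; (iii) the bags containing any fixed vertex form a subtree. All hold, so the decomposition is valid with width 3 − 1 = 2.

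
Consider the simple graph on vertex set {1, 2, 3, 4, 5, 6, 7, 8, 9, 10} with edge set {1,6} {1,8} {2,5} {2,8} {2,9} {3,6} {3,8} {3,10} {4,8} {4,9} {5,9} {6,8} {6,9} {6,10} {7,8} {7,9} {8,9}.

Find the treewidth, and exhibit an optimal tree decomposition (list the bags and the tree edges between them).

Each bag holds 3 vertices, so the decomposition has width 2, which upper-bounds the treewidth. On the other hand G contains the 3-clique {1, 6, 8}. A clique must lie in a single bag of any decomposition, so no decomposition can have width below 2. Hence tw(G) = 2 exactly.

Treewidth 2.
Bags: B1 = {4, 8, 9}  B2 = {2, 8, 9}  B3 = {6, 8, 9}  B4 = {1, 6, 8}  B5 = {3, 6, 8}  B6 = {7, 8, 9}  B7 = {3, 6, 10}  B8 = {2, 5, 9}
Tree: B1–B2, B1–B3, B3–B4, B3–B5, B1–B6, B5–B7, B2–B8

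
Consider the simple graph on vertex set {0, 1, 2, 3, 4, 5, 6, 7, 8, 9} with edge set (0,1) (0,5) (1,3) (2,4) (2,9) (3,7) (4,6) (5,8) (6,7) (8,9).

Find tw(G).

2

A width-2 tree decomposition is:
Bags: B1 = {0, 1, 5}  B2 = {1, 5, 8}  B3 = {1, 8, 9}  B4 = {1, 2, 9}  B5 = {1, 2, 4}  B6 = {1, 4, 6}  B7 = {1, 6, 7}  B8 = {1, 3, 7}
Tree: B1–B2, B2–B3, B3–B4, B4–B5, B5–B6, B6–B7, B7–B8
Each bag holds 3 vertices, so the decomposition has width 2, which upper-bounds the treewidth. The edges 1–0–5–8–9–2–4–6–7–3–1 form a cycle, so G is not a tree and its treewidth is at least 2. Therefore the treewidth is 2.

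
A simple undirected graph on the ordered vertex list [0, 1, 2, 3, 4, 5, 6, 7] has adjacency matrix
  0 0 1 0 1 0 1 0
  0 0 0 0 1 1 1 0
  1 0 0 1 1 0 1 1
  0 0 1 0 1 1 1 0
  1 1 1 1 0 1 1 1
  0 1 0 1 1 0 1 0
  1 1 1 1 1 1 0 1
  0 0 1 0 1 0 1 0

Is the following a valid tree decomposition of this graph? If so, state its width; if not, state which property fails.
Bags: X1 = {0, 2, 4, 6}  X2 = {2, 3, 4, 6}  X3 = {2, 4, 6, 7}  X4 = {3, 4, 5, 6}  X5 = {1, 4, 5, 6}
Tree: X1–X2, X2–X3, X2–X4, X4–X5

Yes; width 3.

Vertex coverage: the bags together contain {0, 1, 2, 3, 4, 5, 6, 7}, the full vertex set. Edge coverage: each edge of G has both endpoints in at least one bag. Running intersection: for every vertex, the bags containing it form a connected subtree. All three properties hold, so this is a valid tree decomposition of width max|bag| − 1 = 3, and hence tw(G) ≤ 3.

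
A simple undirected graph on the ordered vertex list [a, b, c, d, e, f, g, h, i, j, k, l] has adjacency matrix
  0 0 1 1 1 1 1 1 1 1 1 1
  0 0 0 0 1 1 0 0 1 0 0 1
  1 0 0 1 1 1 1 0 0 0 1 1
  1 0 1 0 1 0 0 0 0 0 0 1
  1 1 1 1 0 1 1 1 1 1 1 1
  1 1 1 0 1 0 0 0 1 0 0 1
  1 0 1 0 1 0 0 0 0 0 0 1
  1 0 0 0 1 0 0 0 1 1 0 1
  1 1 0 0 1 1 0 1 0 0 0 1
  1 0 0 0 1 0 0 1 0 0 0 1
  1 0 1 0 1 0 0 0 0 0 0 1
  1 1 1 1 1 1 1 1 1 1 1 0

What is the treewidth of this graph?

A width-4 tree decomposition is:
Bags: B1 = {a, c, e, f, l}  B2 = {a, e, f, i, l}  B3 = {a, e, h, i, l}  B4 = {a, e, h, j, l}  B5 = {b, e, f, i, l}  B6 = {a, c, e, k, l}  B7 = {a, c, e, g, l}  B8 = {a, c, d, e, l}
Tree: B1–B2, B2–B3, B3–B4, B2–B5, B1–B6, B6–B7, B6–B8
Every bag has size at most 5, so the width is 5 − 1 = 4 and tw(G) ≤ 4. For the lower bound, the 5 vertices {a, e, h, j, l} are pairwise adjacent, and any tree decomposition puts a clique entirely inside one bag — forcing width ≥ 4. Therefore the treewidth is 4.

4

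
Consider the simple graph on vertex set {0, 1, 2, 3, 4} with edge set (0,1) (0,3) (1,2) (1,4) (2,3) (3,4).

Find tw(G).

2

A width-2 tree decomposition is:
Bags: B1 = {1, 3, 4}  B2 = {1, 2, 3}  B3 = {0, 1, 3}
Tree: B1–B2, B2–B3
Each bag holds 3 vertices, so the decomposition has width 2, which upper-bounds the treewidth. For the lower bound, G contains the cycle 4–3–2–1–4, so G is not a forest; only forests have treewidth ≤ 1, hence tw(G) ≥ 2. Therefore the treewidth is 2.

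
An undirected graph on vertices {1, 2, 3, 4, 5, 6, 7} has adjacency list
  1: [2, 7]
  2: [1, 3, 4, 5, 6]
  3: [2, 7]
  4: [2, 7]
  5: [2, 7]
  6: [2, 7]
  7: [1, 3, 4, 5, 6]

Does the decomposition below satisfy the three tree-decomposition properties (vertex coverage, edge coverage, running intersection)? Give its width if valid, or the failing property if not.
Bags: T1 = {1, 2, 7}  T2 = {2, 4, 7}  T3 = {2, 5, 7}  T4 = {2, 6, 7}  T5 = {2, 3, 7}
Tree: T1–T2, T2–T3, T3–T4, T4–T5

Yes; width 2.

Every vertex of G appears in some bag (union = {1, 2, 3, 4, 5, 6, 7}); every edge is covered by a bag; and for each vertex v the set of bags containing v is connected in the bag tree. The decomposition is therefore valid. The largest bag has 3 vertices, so the width is 2.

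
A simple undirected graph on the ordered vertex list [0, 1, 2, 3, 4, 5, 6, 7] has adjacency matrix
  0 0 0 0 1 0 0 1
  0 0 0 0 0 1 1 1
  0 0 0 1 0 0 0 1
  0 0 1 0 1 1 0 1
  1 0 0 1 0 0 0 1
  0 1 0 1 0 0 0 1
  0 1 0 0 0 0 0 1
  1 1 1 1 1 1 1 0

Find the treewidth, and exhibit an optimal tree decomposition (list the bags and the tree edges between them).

Treewidth 2.
Bags: B1 = {0, 4, 7}  B2 = {3, 4, 7}  B3 = {2, 3, 7}  B4 = {3, 5, 7}  B5 = {1, 5, 7}  B6 = {1, 6, 7}
Tree: B1–B2, B2–B3, B2–B4, B4–B5, B5–B6

Every bag has size at most 3, so the width is 3 − 1 = 2 and tw(G) ≤ 2. For the lower bound, the 3 vertices {0, 4, 7} are pairwise adjacent, and any tree decomposition puts a clique entirely inside one bag — forcing width ≥ 2. Hence tw(G) = 2 exactly.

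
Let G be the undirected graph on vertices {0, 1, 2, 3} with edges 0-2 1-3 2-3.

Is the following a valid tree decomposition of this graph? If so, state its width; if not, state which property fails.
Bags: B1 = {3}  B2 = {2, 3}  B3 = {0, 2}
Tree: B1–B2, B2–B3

A tree decomposition must satisfy three properties: every vertex lies in some bag; for every edge, both endpoints lie together in some bag; and for every vertex, the bags containing it form a connected subtree. Here vertex 1 appears in no bag, so the decomposition is invalid.

No — vertex 1 appears in no bag.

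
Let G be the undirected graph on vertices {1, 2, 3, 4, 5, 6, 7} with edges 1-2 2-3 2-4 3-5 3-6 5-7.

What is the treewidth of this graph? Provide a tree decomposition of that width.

Every bag has size at most 2, so the width is 2 − 1 = 1 and tw(G) ≤ 1. Any graph with an edge has treewidth ≥ 1, and G has the edge 2–4. Therefore the treewidth is 1.

Treewidth 1.
Bags: B1 = {2, 4}  B2 = {1, 2}  B3 = {2, 3}  B4 = {3, 6}  B5 = {3, 5}  B6 = {5, 7}
Tree: B1–B2, B2–B3, B3–B4, B4–B5, B5–B6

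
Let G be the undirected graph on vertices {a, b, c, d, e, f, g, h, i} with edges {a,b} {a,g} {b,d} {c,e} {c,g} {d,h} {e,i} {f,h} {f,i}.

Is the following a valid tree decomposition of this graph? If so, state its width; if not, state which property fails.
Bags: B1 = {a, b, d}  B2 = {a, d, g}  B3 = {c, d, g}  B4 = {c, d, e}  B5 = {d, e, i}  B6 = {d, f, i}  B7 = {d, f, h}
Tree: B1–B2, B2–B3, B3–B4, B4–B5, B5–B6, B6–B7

Every vertex of G appears in some bag (union = {a, b, c, d, e, f, g, h, i}); every edge is covered by a bag; and for each vertex v the set of bags containing v is connected in the bag tree. The decomposition is therefore valid. The largest bag has 3 vertices, so the width is 2.

Yes; width 2.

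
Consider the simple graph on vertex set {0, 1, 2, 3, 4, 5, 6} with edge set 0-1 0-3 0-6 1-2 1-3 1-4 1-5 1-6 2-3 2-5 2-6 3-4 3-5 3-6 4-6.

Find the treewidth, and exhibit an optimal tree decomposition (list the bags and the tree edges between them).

Each bag holds 4 vertices, so the decomposition has width 3, which upper-bounds the treewidth. On the other hand G contains the 4-clique {1, 2, 3, 5}. A clique must lie in a single bag of any decomposition, so no decomposition can have width below 3. Therefore the treewidth is 3.

Treewidth 3.
One optimal decomposition is:
Bags: B1 = {1, 2, 3, 6}  B2 = {1, 2, 3, 5}  B3 = {0, 1, 3, 6}  B4 = {1, 3, 4, 6}
Tree: B1–B2, B1–B3, B1–B4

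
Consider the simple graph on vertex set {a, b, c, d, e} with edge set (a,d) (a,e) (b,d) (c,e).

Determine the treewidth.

A width-1 tree decomposition is:
Bags: B1 = {a, d}  B2 = {a, e}  B3 = {c, e}  B4 = {b, d}
Tree: B1–B2, B2–B3, B1–B4
Each bag holds 2 vertices, so the decomposition has width 1, which upper-bounds the treewidth. Any graph with an edge has treewidth ≥ 1, and G has the edge d–a. Hence tw(G) = 1 exactly.

1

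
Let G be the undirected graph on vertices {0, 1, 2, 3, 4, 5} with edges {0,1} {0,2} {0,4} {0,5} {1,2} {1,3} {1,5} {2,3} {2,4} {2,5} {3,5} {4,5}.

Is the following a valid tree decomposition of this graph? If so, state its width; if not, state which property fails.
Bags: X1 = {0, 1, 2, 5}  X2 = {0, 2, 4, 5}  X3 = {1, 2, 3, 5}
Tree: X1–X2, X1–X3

Checking the three conditions: (i) the bags cover all of {0, 1, 2, 3, 4, 5}; (ii) for each edge, some bag contains both endpoints; (iii) the bags containing any fixed vertex form a subtree. All hold, so the decomposition is valid with width 4 − 1 = 3.

Yes; width 3.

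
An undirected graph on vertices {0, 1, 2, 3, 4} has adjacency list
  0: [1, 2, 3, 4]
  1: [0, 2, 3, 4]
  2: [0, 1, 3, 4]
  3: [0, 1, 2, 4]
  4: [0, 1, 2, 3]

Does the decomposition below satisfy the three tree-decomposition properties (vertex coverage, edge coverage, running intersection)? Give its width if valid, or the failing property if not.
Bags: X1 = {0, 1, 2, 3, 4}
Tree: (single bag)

Vertex coverage: the bags together contain {0, 1, 2, 3, 4}, the full vertex set. Edge coverage: each edge of G has both endpoints in at least one bag. Running intersection: for every vertex, the bags containing it form a connected subtree. All three properties hold, so this is a valid tree decomposition of width max|bag| − 1 = 4, and hence tw(G) ≤ 4.

Yes; width 4.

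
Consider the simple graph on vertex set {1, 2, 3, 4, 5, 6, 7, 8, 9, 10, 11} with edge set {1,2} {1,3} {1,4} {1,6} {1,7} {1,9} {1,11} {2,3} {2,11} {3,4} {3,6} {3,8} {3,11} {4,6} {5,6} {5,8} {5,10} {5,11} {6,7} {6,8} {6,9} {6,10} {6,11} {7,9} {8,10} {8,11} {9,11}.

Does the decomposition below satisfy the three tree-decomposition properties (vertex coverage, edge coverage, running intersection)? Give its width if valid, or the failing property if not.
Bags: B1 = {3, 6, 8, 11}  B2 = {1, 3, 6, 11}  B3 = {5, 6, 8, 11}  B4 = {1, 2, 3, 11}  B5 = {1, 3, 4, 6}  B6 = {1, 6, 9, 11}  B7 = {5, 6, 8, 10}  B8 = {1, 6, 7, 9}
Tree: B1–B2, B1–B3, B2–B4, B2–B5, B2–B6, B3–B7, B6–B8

Vertex coverage: the bags together contain {1, 2, 3, 4, 5, 6, 7, 8, 9, 10, 11}, the full vertex set. Edge coverage: each edge of G has both endpoints in at least one bag. Running intersection: for every vertex, the bags containing it form a connected subtree. All three properties hold, so this is a valid tree decomposition of width max|bag| − 1 = 3, and hence tw(G) ≤ 3.

Yes; width 3.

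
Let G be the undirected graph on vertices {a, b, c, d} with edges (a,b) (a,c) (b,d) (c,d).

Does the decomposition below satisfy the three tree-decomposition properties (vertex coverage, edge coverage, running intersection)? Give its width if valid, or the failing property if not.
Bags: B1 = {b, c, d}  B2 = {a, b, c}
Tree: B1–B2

Vertex coverage: the bags together contain {a, b, c, d}, the full vertex set. Edge coverage: each edge of G has both endpoints in at least one bag. Running intersection: for every vertex, the bags containing it form a connected subtree. All three properties hold, so this is a valid tree decomposition of width max|bag| − 1 = 2, and hence tw(G) ≤ 2.

Yes; width 2.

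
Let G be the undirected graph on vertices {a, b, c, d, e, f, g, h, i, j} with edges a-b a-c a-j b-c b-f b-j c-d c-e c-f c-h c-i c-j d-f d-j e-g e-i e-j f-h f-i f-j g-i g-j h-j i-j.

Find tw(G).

A width-3 tree decomposition is:
Bags: B1 = {c, f, i, j}  B2 = {c, d, f, j}  B3 = {c, e, i, j}  B4 = {e, g, i, j}  B5 = {b, c, f, j}  B6 = {c, f, h, j}  B7 = {a, b, c, j}
Tree: B1–B2, B1–B3, B3–B4, B2–B5, B5–B6, B5–B7
The largest bag has 4 vertices, giving width 3; this decomposition certifies tw(G) ≤ 3. For the lower bound, the 4 vertices {e, g, i, j} are pairwise adjacent, and any tree decomposition puts a clique entirely inside one bag — forcing width ≥ 3. Combining the bounds, tw(G) = 3.

3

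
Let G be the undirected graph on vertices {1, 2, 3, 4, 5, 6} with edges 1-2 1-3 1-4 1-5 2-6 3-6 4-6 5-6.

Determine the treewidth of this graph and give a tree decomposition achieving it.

Treewidth 2.
One optimal decomposition is:
Bags: B1 = {1, 2, 6}  B2 = {1, 5, 6}  B3 = {1, 3, 6}  B4 = {1, 4, 6}
Tree: B1–B2, B2–B3, B3–B4

Each bag holds 3 vertices, so the decomposition has width 2, which upper-bounds the treewidth. For the lower bound, G contains the cycle 2–1–5–6–2, so G is not a forest; only forests have treewidth ≤ 1, hence tw(G) ≥ 2. The upper and lower bounds meet at 2, so that is the treewidth.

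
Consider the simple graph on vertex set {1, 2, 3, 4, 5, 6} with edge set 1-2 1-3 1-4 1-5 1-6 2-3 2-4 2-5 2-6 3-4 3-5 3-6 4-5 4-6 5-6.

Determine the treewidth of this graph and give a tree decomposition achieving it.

Treewidth 5.
Bags: B1 = {1, 2, 3, 4, 5, 6}
Tree: (single bag)

With just one bag of size 6, the width is 6 − 1 = 5, so tw(G) ≤ 5. For the lower bound, the 6 vertices {1, 2, 3, 4, 5, 6} are pairwise adjacent, and any tree decomposition puts a clique entirely inside one bag — forcing width ≥ 5. Combining the bounds, tw(G) = 5.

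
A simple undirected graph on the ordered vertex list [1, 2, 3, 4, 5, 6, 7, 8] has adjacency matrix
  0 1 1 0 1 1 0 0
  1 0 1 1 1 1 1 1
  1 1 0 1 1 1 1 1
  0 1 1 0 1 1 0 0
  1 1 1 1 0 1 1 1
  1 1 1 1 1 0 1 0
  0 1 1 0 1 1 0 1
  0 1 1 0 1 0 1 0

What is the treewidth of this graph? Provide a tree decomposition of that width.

Treewidth 4.
Bags: B1 = {1, 2, 3, 5, 6}  B2 = {2, 3, 5, 6, 7}  B3 = {2, 3, 5, 7, 8}  B4 = {2, 3, 4, 5, 6}
Tree: B1–B2, B2–B3, B2–B4

Every bag has size at most 5, so the width is 5 − 1 = 4 and tw(G) ≤ 4. Conversely, {2, 3, 5, 7, 8} is a clique of size 5, and the vertices of any clique must share a bag in every tree decomposition; so some bag has ≥ 5 vertices and tw(G) ≥ 4. Combining the bounds, tw(G) = 4.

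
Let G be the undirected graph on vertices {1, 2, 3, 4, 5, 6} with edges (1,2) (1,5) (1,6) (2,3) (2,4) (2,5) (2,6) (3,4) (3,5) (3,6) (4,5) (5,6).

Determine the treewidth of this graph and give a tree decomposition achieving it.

Treewidth 3.
Bags: B1 = {2, 3, 5, 6}  B2 = {1, 2, 5, 6}  B3 = {2, 3, 4, 5}
Tree: B1–B2, B1–B3

The largest bag has 4 vertices, giving width 3; this decomposition certifies tw(G) ≤ 3. For the lower bound, the 4 vertices {1, 2, 5, 6} are pairwise adjacent, and any tree decomposition puts a clique entirely inside one bag — forcing width ≥ 3. Hence tw(G) = 3 exactly.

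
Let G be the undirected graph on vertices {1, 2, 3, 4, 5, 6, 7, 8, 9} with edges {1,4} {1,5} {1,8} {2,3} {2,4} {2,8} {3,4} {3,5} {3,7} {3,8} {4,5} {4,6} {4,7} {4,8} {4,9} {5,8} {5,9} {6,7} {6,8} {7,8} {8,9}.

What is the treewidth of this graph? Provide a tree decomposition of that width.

Treewidth 3.
One optimal decomposition is:
Bags: B1 = {3, 4, 5, 8}  B2 = {3, 4, 7, 8}  B3 = {2, 3, 4, 8}  B4 = {1, 4, 5, 8}  B5 = {4, 6, 7, 8}  B6 = {4, 5, 8, 9}
Tree: B1–B2, B1–B3, B1–B4, B2–B5, B4–B6

Every bag has size at most 4, so the width is 4 − 1 = 3 and tw(G) ≤ 3. On the other hand G contains the 4-clique {1, 4, 5, 8}. A clique must lie in a single bag of any decomposition, so no decomposition can have width below 3. Therefore the treewidth is 3.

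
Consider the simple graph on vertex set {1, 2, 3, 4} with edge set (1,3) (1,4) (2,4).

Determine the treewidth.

1

A width-1 tree decomposition is:
Bags: B1 = {2, 4}  B2 = {1, 4}  B3 = {1, 3}
Tree: B1–B2, B2–B3
The largest bag has 2 vertices, giving width 1; this decomposition certifies tw(G) ≤ 1. Since G has at least one edge (e.g. 2–4), it is not an edgeless graph, so tw(G) ≥ 1. Combining the bounds, tw(G) = 1.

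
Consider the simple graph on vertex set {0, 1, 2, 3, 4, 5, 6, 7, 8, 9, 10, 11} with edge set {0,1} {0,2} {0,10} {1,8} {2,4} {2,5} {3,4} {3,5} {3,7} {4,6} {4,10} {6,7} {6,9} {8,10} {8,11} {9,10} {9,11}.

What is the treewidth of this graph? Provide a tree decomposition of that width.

Treewidth 3.
One such decomposition:
Bags: B1 = {3, 5, 6, 7}  B2 = {3, 4, 5, 6}  B3 = {2, 4, 5, 6}  B4 = {2, 4, 6, 9}  B5 = {2, 4, 9, 10}  B6 = {0, 2, 9, 10}  B7 = {0, 9, 10, 11}  B8 = {0, 8, 10, 11}  B9 = {0, 1, 8, 11}
Tree: B1–B2, B2–B3, B3–B4, B4–B5, B5–B6, B6–B7, B7–B8, B8–B9

Each bag holds 4 vertices, so the decomposition has width 3, which upper-bounds the treewidth. For the lower bound: the 4 vertex sets {3,5,7}, {6}, {4}, {0,2,9,10} are disjoint, each induces a connected subgraph, and every pair is joined by at least one edge of G. Contracting each set to a single vertex therefore yields K_{4} as a minor, and since treewidth is minor-monotone, tw(G) ≥ tw(K_{4}) = 3. Hence tw(G) = 3 exactly.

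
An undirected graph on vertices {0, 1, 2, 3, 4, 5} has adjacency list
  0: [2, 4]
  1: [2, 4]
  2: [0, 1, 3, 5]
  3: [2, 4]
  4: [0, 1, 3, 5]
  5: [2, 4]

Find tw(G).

A width-2 tree decomposition is:
Bags: B1 = {1, 2, 4}  B2 = {2, 4, 5}  B3 = {0, 2, 4}  B4 = {2, 3, 4}
Tree: B1–B2, B2–B3, B3–B4
Each bag holds 3 vertices, so the decomposition has width 2, which upper-bounds the treewidth. Since 2–1–4–5–2 is a cycle in G, G is not acyclic. Forests are exactly the graphs of treewidth ≤ 1, so tw(G) ≥ 2. Combining the bounds, tw(G) = 2.

2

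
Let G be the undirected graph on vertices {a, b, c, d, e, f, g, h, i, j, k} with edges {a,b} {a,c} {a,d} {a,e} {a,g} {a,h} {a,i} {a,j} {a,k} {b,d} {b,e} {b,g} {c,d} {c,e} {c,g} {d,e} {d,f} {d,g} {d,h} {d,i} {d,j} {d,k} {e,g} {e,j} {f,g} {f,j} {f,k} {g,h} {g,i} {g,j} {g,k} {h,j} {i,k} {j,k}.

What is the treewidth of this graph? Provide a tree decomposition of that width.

Treewidth 4.
One optimal decomposition is:
Bags: B1 = {a, d, g, h, j}  B2 = {a, d, e, g, j}  B3 = {a, b, d, e, g}  B4 = {a, c, d, e, g}  B5 = {a, d, g, j, k}  B6 = {d, f, g, j, k}  B7 = {a, d, g, i, k}
Tree: B1–B2, B2–B3, B3–B4, B1–B5, B5–B6, B5–B7

Each bag holds 5 vertices, so the decomposition has width 4, which upper-bounds the treewidth. Conversely, {a, d, e, g, j} is a clique of size 5, and the vertices of any clique must share a bag in every tree decomposition; so some bag has ≥ 5 vertices and tw(G) ≥ 4. Combining the bounds, tw(G) = 4.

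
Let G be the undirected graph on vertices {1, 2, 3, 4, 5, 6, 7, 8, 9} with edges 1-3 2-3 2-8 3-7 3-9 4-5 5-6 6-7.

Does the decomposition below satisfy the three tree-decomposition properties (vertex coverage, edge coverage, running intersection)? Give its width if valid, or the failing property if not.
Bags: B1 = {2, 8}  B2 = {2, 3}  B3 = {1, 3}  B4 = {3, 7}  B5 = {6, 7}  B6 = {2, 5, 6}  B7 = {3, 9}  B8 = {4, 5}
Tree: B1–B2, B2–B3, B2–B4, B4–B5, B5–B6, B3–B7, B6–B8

No — bags containing vertex 2 are not connected in the tree.

A tree decomposition must satisfy three properties: every vertex lies in some bag; for every edge, both endpoints lie together in some bag; and for every vertex, the bags containing it form a connected subtree. Here bags containing vertex 2 are not connected in the tree, so the decomposition is invalid.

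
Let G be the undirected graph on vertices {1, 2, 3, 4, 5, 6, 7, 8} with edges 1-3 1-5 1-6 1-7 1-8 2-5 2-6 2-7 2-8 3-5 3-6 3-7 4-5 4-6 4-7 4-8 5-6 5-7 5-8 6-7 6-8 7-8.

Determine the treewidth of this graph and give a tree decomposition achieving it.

Treewidth 4.
One such decomposition:
Bags: B1 = {1, 5, 6, 7, 8}  B2 = {1, 3, 5, 6, 7}  B3 = {4, 5, 6, 7, 8}  B4 = {2, 5, 6, 7, 8}
Tree: B1–B2, B1–B3, B1–B4

Each bag holds 5 vertices, so the decomposition has width 4, which upper-bounds the treewidth. On the other hand G contains the 5-clique {1, 5, 6, 7, 8}. A clique must lie in a single bag of any decomposition, so no decomposition can have width below 4. The upper and lower bounds meet at 4, so that is the treewidth.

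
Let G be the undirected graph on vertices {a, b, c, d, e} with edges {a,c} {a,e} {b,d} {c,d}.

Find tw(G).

A width-1 tree decomposition is:
Bags: B1 = {c, d}  B2 = {a, c}  B3 = {b, d}  B4 = {a, e}
Tree: B1–B2, B1–B3, B2–B4
Every bag has size at most 2, so the width is 2 − 1 = 1 and tw(G) ≤ 1. Since G has at least one edge (e.g. c–d), it is not an edgeless graph, so tw(G) ≥ 1. Combining the bounds, tw(G) = 1.

1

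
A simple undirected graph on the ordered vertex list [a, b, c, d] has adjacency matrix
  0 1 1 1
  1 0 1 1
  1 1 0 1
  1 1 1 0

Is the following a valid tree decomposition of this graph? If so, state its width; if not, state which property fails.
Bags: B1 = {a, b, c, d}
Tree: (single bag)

Yes; width 3.

Checking the three conditions: (i) the bags cover all of {a, b, c, d}; (ii) for each edge, some bag contains both endpoints; (iii) the bags containing any fixed vertex form a subtree. All hold, so the decomposition is valid with width 4 − 1 = 3.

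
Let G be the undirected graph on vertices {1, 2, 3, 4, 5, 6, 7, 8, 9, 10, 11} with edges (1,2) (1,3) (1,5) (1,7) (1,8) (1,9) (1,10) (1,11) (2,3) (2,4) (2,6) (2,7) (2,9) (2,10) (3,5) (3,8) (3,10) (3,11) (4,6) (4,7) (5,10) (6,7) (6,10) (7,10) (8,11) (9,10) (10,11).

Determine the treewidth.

3

A width-3 tree decomposition is:
Bags: B1 = {1, 3, 10, 11}  B2 = {1, 2, 3, 10}  B3 = {1, 2, 7, 10}  B4 = {1, 3, 8, 11}  B5 = {1, 2, 9, 10}  B6 = {1, 3, 5, 10}  B7 = {2, 6, 7, 10}  B8 = {2, 4, 6, 7}
Tree: B1–B2, B2–B3, B1–B4, B2–B5, B1–B6, B3–B7, B7–B8
Each bag holds 4 vertices, so the decomposition has width 3, which upper-bounds the treewidth. For the lower bound, the 4 vertices {1, 3, 8, 11} are pairwise adjacent, and any tree decomposition puts a clique entirely inside one bag — forcing width ≥ 3. Therefore the treewidth is 3.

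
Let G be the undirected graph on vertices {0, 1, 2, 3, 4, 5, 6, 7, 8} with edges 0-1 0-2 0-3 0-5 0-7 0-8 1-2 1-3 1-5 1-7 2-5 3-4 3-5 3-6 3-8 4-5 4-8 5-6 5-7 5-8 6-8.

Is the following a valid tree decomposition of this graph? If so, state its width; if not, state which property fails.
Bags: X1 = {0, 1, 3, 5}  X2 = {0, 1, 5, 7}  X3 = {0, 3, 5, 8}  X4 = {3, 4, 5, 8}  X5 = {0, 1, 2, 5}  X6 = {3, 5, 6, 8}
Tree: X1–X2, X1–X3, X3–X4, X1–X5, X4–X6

Yes; width 3.

Vertex coverage: the bags together contain {0, 1, 2, 3, 4, 5, 6, 7, 8}, the full vertex set. Edge coverage: each edge of G has both endpoints in at least one bag. Running intersection: for every vertex, the bags containing it form a connected subtree. All three properties hold, so this is a valid tree decomposition of width max|bag| − 1 = 3, and hence tw(G) ≤ 3.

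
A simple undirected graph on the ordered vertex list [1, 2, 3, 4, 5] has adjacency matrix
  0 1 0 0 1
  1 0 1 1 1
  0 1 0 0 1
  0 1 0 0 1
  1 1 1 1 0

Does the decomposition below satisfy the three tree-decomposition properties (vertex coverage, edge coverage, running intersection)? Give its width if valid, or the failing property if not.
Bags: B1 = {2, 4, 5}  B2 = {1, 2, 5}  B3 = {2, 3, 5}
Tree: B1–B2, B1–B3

Yes; width 2.

Every vertex of G appears in some bag (union = {1, 2, 3, 4, 5}); every edge is covered by a bag; and for each vertex v the set of bags containing v is connected in the bag tree. The decomposition is therefore valid. The largest bag has 3 vertices, so the width is 2.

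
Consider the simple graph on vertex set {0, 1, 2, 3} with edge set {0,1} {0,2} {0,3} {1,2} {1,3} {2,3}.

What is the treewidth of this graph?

3

A width-3 tree decomposition is:
Bags: B1 = {0, 1, 2, 3}
Tree: (single bag)
With just one bag of size 4, the width is 4 − 1 = 3, so tw(G) ≤ 3. Conversely, {0, 1, 2, 3} is a clique of size 4, and the vertices of any clique must share a bag in every tree decomposition; so some bag has ≥ 4 vertices and tw(G) ≥ 3. Hence tw(G) = 3 exactly.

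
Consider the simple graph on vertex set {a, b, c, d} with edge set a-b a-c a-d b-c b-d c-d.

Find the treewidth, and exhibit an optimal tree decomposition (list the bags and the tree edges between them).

A single bag containing all 4 vertices is trivially a valid decomposition of width 3. For the lower bound, the 4 vertices {a, b, c, d} are pairwise adjacent, and any tree decomposition puts a clique entirely inside one bag — forcing width ≥ 3. The upper and lower bounds meet at 3, so that is the treewidth.

Treewidth 3.
Bags: B1 = {a, b, c, d}
Tree: (single bag)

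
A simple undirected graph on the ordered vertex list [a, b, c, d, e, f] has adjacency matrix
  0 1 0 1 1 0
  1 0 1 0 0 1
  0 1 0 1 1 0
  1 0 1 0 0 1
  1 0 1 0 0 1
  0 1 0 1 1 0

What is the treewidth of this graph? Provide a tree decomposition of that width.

Treewidth 3.
Bags: B1 = {b, d, e, f}  B2 = {a, b, d, e}  B3 = {b, c, d, e}
Tree: B1–B2, B2–B3

The largest bag has 4 vertices, giving width 3; this decomposition certifies tw(G) ≤ 3. For the lower bound: the 4 vertex sets {e,f}, {a,b}, {d}, {c} are disjoint, each induces a connected subgraph, and every pair is joined by at least one edge of G. Contracting each set to a single vertex therefore yields K_{4} as a minor, and since treewidth is minor-monotone, tw(G) ≥ tw(K_{4}) = 3. Combining the bounds, tw(G) = 3.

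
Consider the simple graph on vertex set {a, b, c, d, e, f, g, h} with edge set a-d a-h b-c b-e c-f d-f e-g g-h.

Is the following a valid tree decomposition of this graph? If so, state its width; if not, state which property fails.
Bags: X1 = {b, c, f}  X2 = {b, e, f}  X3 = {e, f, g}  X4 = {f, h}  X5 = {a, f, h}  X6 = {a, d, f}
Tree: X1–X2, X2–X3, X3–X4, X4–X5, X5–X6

A tree decomposition must satisfy three properties: every vertex lies in some bag; for every edge, both endpoints lie together in some bag; and for every vertex, the bags containing it form a connected subtree. Here edge (g,h) lies in no bag, so the decomposition is invalid.

No — edge (g,h) lies in no bag.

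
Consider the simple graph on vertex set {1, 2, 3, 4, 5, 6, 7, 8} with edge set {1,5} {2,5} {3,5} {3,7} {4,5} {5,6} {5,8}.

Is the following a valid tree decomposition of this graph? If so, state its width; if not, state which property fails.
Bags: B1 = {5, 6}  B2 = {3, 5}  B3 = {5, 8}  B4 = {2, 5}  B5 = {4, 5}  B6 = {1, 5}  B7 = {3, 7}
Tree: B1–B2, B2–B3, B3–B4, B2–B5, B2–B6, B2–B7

Yes; width 1.

Every vertex of G appears in some bag (union = {1, 2, 3, 4, 5, 6, 7, 8}); every edge is covered by a bag; and for each vertex v the set of bags containing v is connected in the bag tree. The decomposition is therefore valid. The largest bag has 2 vertices, so the width is 1.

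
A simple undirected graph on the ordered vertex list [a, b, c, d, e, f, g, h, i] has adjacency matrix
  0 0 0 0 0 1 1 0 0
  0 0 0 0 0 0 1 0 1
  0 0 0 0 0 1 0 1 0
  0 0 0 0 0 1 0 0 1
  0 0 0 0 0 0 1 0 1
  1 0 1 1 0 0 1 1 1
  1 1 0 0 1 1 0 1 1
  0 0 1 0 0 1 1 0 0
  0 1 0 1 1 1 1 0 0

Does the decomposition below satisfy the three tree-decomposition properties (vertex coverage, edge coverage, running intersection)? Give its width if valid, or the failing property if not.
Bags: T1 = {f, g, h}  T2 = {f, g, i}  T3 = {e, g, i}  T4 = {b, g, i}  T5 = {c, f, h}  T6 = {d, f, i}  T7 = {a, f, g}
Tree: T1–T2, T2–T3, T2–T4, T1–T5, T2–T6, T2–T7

Yes; width 2.

Every vertex of G appears in some bag (union = {a, b, c, d, e, f, g, h, i}); every edge is covered by a bag; and for each vertex v the set of bags containing v is connected in the bag tree. The decomposition is therefore valid. The largest bag has 3 vertices, so the width is 2.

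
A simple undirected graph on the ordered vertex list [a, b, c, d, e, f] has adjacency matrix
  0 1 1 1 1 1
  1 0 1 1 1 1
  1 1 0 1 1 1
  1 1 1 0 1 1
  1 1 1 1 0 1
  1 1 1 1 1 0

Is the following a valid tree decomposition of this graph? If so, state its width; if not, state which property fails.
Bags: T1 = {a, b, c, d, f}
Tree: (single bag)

A tree decomposition must satisfy three properties: every vertex lies in some bag; for every edge, both endpoints lie together in some bag; and for every vertex, the bags containing it form a connected subtree. Here vertex e appears in no bag, so the decomposition is invalid.

No — vertex e appears in no bag.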